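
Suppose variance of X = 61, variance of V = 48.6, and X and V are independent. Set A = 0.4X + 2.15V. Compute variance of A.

variance of A = 234.4135

variance of A = a²·variance of X + b²·variance of V + 2ab·covariance of X and V with a = 0.4, b = 2.15.
Independence gives covariance of X and V = 0.
= 0.4²·61 + 2.15²·48.6 + 2·0.4·2.15·0
= 9.76 + 224.6535 + 0 = 234.4135.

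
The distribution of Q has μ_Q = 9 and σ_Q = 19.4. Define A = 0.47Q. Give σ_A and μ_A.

σ_A = 9.118, μ_A = 4.23

A = 0.47Q is linear with a = 0.47, b = 0.
σ_A = |a|·σ_Q = |0.47|·19.4 = 9.118.
μ_A = a·μ_Q + b = 0.47·9 = 4.23.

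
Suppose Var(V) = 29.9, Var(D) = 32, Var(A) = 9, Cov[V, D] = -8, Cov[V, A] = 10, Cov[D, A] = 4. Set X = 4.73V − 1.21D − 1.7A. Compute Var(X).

Var(X) = 689.01971

Var(X) = a²·Var(V) + b²·Var(D) + c²·Var(A) + 2ab·Cov[V, D] + 2ac·Cov[V, A] + 2bc·Cov[D, A], with a = 4.73, b = -1.21, c = -1.7.
= 668.94971 + 46.8512 + 26.01 + 91.5728 + (-160.82) + 16.456
= 689.01971.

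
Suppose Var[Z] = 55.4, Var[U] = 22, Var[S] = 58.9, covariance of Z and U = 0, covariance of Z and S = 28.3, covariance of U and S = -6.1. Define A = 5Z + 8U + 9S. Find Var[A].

Var[A] = a²·Var[Z] + b²·Var[U] + c²·Var[S] + 2ab·covariance of Z and U + 2ac·covariance of Z and S + 2bc·covariance of U and S, with a = 5, b = 8, c = 9.
= 1385 + 1408 + 4770.9 + 0 + 2547 + (-878.4)
= 9232.5.

Var[A] = 9232.5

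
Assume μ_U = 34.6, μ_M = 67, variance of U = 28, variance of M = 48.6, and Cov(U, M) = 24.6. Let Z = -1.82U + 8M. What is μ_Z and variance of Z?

μ_Z = 473.028, variance of Z = 2486.7952

μ_Z = (-1.82)·μ_U + 8·μ_M = (-1.82)·34.6 + 8·67 = 473.028.
variance of Z = a²·variance of U + b²·variance of M + 2ab·Cov(U, M) with a = -1.82, b = 8.
= (-1.82)²·28 + 8²·48.6 + 2·(-1.82)·8·24.6
= 92.7472 + 3110.4 + (-716.352) = 2486.7952.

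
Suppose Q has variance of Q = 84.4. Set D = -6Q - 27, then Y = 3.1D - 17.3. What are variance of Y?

variance of D = (-6)²·84.4 = 3038.4.
variance of Y = 3.1²·3038.4 = 29199.024.

variance of Y = 29199.024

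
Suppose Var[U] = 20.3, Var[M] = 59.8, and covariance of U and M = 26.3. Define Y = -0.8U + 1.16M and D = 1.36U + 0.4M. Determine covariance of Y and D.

covariance of Y and D = 38.73568

By bilinearity, covariance of Y and D = ac·Var[U] + bd·Var[M] + (ad+bc)·covariance of U and M, with a=-0.8, b=1.16, c=1.36, d=0.4.
ac·Var[U] = (-0.8)·1.36·20.3 = -22.0864
bd·Var[M] = 1.16·0.4·59.8 = 27.7472
(ad+bc)·covariance of U and M = (1.2576)·26.3 = 33.07488
covariance of Y and D = -22.0864 + 27.7472 + 33.07488 = 38.73568.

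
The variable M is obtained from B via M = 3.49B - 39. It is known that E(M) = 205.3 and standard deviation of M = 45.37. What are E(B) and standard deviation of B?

From M = 3.49B - 39: E(M) = a·E(B) + b, so E(B) = (E(M) − b)/a = (205.3 − (-39))/3.49 = 70.
standard deviation of M = |a|·standard deviation of B, so standard deviation of B = 45.37/|3.49| = 13.

E(B) = 70, standard deviation of B = 13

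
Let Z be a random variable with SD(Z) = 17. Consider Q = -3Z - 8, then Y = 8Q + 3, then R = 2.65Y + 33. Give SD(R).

SD(R) = 1081.2

SD(Q) = |-3|·17 = 51.
SD(Y) = |8|·51 = 408.
SD(R) = |2.65|·408 = 1081.2.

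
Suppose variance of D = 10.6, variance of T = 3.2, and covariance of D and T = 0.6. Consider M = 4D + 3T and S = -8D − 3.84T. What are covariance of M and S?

By bilinearity, covariance of M and S = ac·variance of D + bd·variance of T + (ad+bc)·covariance of D and T, with a=4, b=3, c=-8, d=-3.84.
ac·variance of D = 4·(-8)·10.6 = -339.2
bd·variance of T = 3·(-3.84)·3.2 = -36.864
(ad+bc)·covariance of D and T = (-39.36)·0.6 = -23.616
covariance of M and S = -339.2 + (-36.864) + (-23.616) = -399.68.

covariance of M and S = -399.68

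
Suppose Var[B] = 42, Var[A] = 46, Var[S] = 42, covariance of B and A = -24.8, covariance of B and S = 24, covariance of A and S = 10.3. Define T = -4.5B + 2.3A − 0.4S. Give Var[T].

Var[T] = 1681.368

Var[T] = a²·Var[B] + b²·Var[A] + c²·Var[S] + 2ab·covariance of B and A + 2ac·covariance of B and S + 2bc·covariance of A and S, with a = -4.5, b = 2.3, c = -0.4.
= 850.5 + 243.34 + 6.72 + 513.36 + 86.4 + (-18.952)
= 1681.368.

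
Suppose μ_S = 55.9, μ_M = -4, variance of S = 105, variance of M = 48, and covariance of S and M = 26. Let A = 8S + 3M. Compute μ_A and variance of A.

μ_A = 8·μ_S + 3·μ_M = 8·55.9 + 3·(-4) = 435.2.
variance of A = a²·variance of S + b²·variance of M + 2ab·covariance of S and M with a = 8, b = 3.
= 8²·105 + 3²·48 + 2·8·3·26
= 6720 + 432 + 1248 = 8400.

μ_A = 435.2, variance of A = 8400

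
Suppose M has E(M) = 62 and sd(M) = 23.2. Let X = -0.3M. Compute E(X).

X = -0.3M is linear with a = -0.3, b = 0.
E(X) = a·E(M) + b = (-0.3)·62 = -18.6.

E(X) = -18.6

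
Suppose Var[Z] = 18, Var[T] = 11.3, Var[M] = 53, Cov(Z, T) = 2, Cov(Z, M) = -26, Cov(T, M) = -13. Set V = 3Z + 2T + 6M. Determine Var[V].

Var[V] = a²·Var[Z] + b²·Var[T] + c²·Var[M] + 2ab·Cov(Z, T) + 2ac·Cov(Z, M) + 2bc·Cov(T, M), with a = 3, b = 2, c = 6.
= 162 + 45.2 + 1908 + 24 + (-936) + (-312)
= 891.2.

Var[V] = 891.2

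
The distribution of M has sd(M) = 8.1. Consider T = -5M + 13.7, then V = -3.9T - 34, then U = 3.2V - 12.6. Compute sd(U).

sd(U) = 505.44

sd(T) = |-5|·8.1 = 40.5.
sd(V) = |-3.9|·40.5 = 157.95.
sd(U) = |3.2|·157.95 = 505.44.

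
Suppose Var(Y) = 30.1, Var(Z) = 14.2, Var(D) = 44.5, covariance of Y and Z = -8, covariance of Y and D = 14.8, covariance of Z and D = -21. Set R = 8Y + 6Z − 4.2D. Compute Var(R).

Var(R) = 2518.42

Var(R) = a²·Var(Y) + b²·Var(Z) + c²·Var(D) + 2ab·covariance of Y and Z + 2ac·covariance of Y and D + 2bc·covariance of Z and D, with a = 8, b = 6, c = -4.2.
= 1926.4 + 511.2 + 784.98 + (-768) + (-994.56) + 1058.4
= 2518.42.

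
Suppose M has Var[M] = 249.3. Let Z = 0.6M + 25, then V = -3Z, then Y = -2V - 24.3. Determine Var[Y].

Var[Y] = 3230.928

Var[Z] = 0.6²·249.3 = 89.748.
Var[V] = (-3)²·89.748 = 807.732.
Var[Y] = (-2)²·807.732 = 3230.928.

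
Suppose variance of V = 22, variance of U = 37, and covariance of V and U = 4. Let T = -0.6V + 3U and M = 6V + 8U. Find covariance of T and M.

By bilinearity, covariance of T and M = ac·variance of V + bd·variance of U + (ad+bc)·covariance of V and U, with a=-0.6, b=3, c=6, d=8.
ac·variance of V = (-0.6)·6·22 = -79.2
bd·variance of U = 3·8·37 = 888
(ad+bc)·covariance of V and U = (13.2)·4 = 52.8
covariance of T and M = -79.2 + 888 + 52.8 = 861.6.

covariance of T and M = 861.6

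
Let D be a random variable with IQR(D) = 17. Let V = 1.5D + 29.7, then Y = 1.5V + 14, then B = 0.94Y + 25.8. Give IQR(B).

IQR(V) = |1.5|·17 = 25.5.
IQR(Y) = |1.5|·25.5 = 38.25.
IQR(B) = |0.94|·38.25 = 35.955.

IQR(B) = 35.955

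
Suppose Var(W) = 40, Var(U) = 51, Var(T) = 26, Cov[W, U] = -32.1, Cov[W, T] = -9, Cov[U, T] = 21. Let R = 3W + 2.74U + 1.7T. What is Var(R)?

Var(R) = a²·Var(W) + b²·Var(U) + c²·Var(T) + 2ab·Cov[W, U] + 2ac·Cov[W, T] + 2bc·Cov[U, T], with a = 3, b = 2.74, c = 1.7.
= 360 + 382.8876 + 75.14 + (-527.724) + (-91.8) + 195.636
= 394.1396.

Var(R) = 394.1396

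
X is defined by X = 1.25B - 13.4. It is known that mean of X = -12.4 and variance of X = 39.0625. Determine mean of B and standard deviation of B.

From X = 1.25B - 13.4: mean of X = a·mean of B + b, so mean of B = (mean of X − b)/a = (-12.4 − (-13.4))/1.25 = 0.8.
standard deviation of X = √39.0625 = 6.25.
standard deviation of X = |a|·standard deviation of B, so standard deviation of B = 6.25/|1.25| = 5.

mean of B = 0.8, standard deviation of B = 5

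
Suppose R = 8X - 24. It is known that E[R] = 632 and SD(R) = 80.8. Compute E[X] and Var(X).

E[X] = 82, Var(X) = 102.01

From R = 8X - 24: E[R] = a·E[X] + b, so E[X] = (E[R] − b)/a = (632 − (-24))/8 = 82.
Var(R) = 80.8² = 6528.64.
Var(R) = a²·Var(X), so Var(X) = 6528.64/8² = 102.01.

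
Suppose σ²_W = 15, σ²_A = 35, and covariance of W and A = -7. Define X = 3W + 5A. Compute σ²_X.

σ²_X = 800

σ²_X = a²·σ²_W + b²·σ²_A + 2ab·covariance of W and A with a = 3, b = 5.
= 3²·15 + 5²·35 + 2·3·5·(-7)
= 135 + 875 + (-210) = 800.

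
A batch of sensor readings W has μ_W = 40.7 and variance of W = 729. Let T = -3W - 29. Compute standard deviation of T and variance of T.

T = -3W - 29 is linear with a = -3, b = -29.
standard deviation of W = √729 = 27.
standard deviation of T = |a|·standard deviation of W = |-3|·27 = 81.
variance of T = a²·variance of W = (-3)²·729 = 6561 (the additive constant -29 does not affect variance).

standard deviation of T = 81, variance of T = 6561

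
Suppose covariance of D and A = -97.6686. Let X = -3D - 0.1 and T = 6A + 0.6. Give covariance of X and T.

covariance of X and T = 1758.0348

covariance of X and T = a·c·covariance of D and A = (-3)·6·(-97.6686) = 1758.0348. Additive constants drop out.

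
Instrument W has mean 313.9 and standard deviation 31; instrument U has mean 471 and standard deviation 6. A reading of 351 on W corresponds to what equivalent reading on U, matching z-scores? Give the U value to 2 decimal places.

z = (351 − 313.9)/31 ≈ 1.1968.
U = 471 + z·6 = 471 + (351 − 313.9)·6/31 ≈ 478.18.

U = 478.18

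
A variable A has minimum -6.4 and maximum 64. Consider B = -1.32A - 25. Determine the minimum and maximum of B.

a = -1.32 < 0, so order reverses: min(B) = a·max(A)+b = (-1.32)·64 + (-25) = -109.48; max(B) = a·min(A)+b = (-1.32)·(-6.4) + (-25) = -16.552.

min(B) = -109.48, max(B) = -16.552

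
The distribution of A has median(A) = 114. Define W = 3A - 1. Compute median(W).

median(W) = 341

A linear map preserves order up to sign, so median(W) = a·median(A) + b = 3·114 + (-1) = 341.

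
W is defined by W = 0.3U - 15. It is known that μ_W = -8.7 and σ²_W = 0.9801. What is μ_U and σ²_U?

From W = 0.3U - 15: μ_W = a·μ_U + b, so μ_U = (μ_W − b)/a = (-8.7 − (-15))/0.3 = 21.
σ²_W = a²·σ²_U, so σ²_U = 0.9801/0.3² = 10.89.

μ_U = 21, σ²_U = 10.89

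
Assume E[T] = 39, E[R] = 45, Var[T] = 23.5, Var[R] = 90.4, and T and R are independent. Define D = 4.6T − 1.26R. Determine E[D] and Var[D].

E[D] = 122.7, Var[D] = 640.77904

E[D] = 4.6·E[T] + (-1.26)·E[R] = 4.6·39 + (-1.26)·45 = 122.7.
Var[D] = a²·Var[T] + b²·Var[R] + 2ab·covariance of T and R with a = 4.6, b = -1.26.
Independence gives covariance of T and R = 0.
= 4.6²·23.5 + (-1.26)²·90.4 + 2·4.6·(-1.26)·0
= 497.26 + 143.51904 + 0 = 640.77904.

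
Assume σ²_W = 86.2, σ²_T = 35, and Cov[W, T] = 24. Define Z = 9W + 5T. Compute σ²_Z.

σ²_Z = 10017.2

σ²_Z = a²·σ²_W + b²·σ²_T + 2ab·Cov[W, T] with a = 9, b = 5.
= 9²·86.2 + 5²·35 + 2·9·5·24
= 6982.2 + 875 + 2160 = 10017.2.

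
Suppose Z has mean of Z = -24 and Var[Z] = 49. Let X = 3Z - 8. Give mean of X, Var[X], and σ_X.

X = 3Z - 8 is linear with a = 3, b = -8.
mean of X = a·mean of Z + b = 3·(-24) + (-8) = -80.
Var[X] = a²·Var[Z] = 3²·49 = 441 (the additive constant -8 does not affect variance).
σ_Z = √49 = 7.
σ_X = |a|·σ_Z = |3|·7 = 21.

mean of X = -80, Var[X] = 441, σ_X = 21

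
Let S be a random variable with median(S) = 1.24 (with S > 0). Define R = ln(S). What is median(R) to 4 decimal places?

ln(S) is monotone on this domain, so median(R) = ln(1.24) ≈ 0.2151.

median(R) = 0.2151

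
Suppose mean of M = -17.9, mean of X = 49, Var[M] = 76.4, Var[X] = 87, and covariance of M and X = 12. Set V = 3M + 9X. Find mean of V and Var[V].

mean of V = 387.3, Var[V] = 8382.6

mean of V = 3·mean of M + 9·mean of X = 3·(-17.9) + 9·49 = 387.3.
Var[V] = a²·Var[M] + b²·Var[X] + 2ab·covariance of M and X with a = 3, b = 9.
= 3²·76.4 + 9²·87 + 2·3·9·12
= 687.6 + 7047 + 648 = 8382.6.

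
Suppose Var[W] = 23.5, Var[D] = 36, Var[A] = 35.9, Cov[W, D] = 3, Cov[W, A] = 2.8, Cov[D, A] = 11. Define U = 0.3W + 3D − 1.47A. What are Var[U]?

Var[U] = 309.60171

Var[U] = a²·Var[W] + b²·Var[D] + c²·Var[A] + 2ab·Cov[W, D] + 2ac·Cov[W, A] + 2bc·Cov[D, A], with a = 0.3, b = 3, c = -1.47.
= 2.115 + 324 + 77.57631 + 5.4 + (-2.4696) + (-97.02)
= 309.60171.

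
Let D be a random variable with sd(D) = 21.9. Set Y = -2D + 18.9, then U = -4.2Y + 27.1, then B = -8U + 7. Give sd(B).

sd(B) = 1471.68

sd(Y) = |-2|·21.9 = 43.8.
sd(U) = |-4.2|·43.8 = 183.96.
sd(B) = |-8|·183.96 = 1471.68.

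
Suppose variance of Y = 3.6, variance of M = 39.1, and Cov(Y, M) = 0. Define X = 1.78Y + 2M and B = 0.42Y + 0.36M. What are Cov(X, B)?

By bilinearity, Cov(X, B) = ac·variance of Y + bd·variance of M + (ad+bc)·Cov(Y, M), with a=1.78, b=2, c=0.42, d=0.36.
ac·variance of Y = 1.78·0.42·3.6 = 2.69136
bd·variance of M = 2·0.36·39.1 = 28.152
(ad+bc)·Cov(Y, M) = (1.4808)·0 = 0
Cov(X, B) = 2.69136 + 28.152 + 0 = 30.84336.

Cov(X, B) = 30.84336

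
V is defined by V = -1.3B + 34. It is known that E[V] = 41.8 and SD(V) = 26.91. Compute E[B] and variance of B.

E[B] = -6, variance of B = 428.49

From V = -1.3B + 34: E[V] = a·E[B] + b, so E[B] = (E[V] − b)/a = (41.8 − 34)/(-1.3) = -6.
variance of V = 26.91² = 724.1481.
variance of V = a²·variance of B, so variance of B = 724.1481/(-1.3)² = 428.49.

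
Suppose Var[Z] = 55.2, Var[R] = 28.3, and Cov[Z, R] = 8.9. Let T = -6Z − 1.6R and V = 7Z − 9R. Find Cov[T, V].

By bilinearity, Cov[T, V] = ac·Var[Z] + bd·Var[R] + (ad+bc)·Cov[Z, R], with a=-6, b=-1.6, c=7, d=-9.
ac·Var[Z] = (-6)·7·55.2 = -2318.4
bd·Var[R] = (-1.6)·(-9)·28.3 = 407.52
(ad+bc)·Cov[Z, R] = (42.8)·8.9 = 380.92
Cov[T, V] = -2318.4 + 407.52 + 380.92 = -1529.96.

Cov[T, V] = -1529.96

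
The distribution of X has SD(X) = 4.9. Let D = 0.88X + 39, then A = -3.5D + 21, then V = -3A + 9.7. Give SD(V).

SD(D) = |0.88|·4.9 = 4.312.
SD(A) = |-3.5|·4.312 = 15.092.
SD(V) = |-3|·15.092 = 45.276.

SD(V) = 45.276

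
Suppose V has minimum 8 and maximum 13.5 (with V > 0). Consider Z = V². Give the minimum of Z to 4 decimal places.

min(Z) = 64

V² is increasing on this domain, so min(Z) comes from min(V) = 8: min(Z) = square(8) = 64.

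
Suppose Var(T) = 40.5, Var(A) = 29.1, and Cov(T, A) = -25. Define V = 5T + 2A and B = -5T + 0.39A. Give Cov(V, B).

Cov(V, B) = -788.552

By bilinearity, Cov(V, B) = ac·Var(T) + bd·Var(A) + (ad+bc)·Cov(T, A), with a=5, b=2, c=-5, d=0.39.
ac·Var(T) = 5·(-5)·40.5 = -1012.5
bd·Var(A) = 2·0.39·29.1 = 22.698
(ad+bc)·Cov(T, A) = (-8.05)·(-25) = 201.25
Cov(V, B) = -1012.5 + 22.698 + 201.25 = -788.552.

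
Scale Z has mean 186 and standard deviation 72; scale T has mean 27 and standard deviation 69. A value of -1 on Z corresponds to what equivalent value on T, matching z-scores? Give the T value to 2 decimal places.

T = -152.21

z = (-1 − 186)/72 ≈ -2.5972.
T = 27 + z·69 = 27 + (-1 − 186)·69/72 ≈ -152.21.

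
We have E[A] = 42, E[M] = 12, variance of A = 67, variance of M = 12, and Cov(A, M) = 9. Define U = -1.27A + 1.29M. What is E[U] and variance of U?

E[U] = -37.86, variance of U = 98.5441

E[U] = (-1.27)·E[A] + 1.29·E[M] = (-1.27)·42 + 1.29·12 = -37.86.
variance of U = a²·variance of A + b²·variance of M + 2ab·Cov(A, M) with a = -1.27, b = 1.29.
= (-1.27)²·67 + 1.29²·12 + 2·(-1.27)·1.29·9
= 108.0643 + 19.9692 + (-29.4894) = 98.5441.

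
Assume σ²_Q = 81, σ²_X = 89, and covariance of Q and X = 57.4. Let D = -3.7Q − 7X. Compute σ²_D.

σ²_D = a²·σ²_Q + b²·σ²_X + 2ab·covariance of Q and X with a = -3.7, b = -7.
= (-3.7)²·81 + (-7)²·89 + 2·(-3.7)·(-7)·57.4
= 1108.89 + 4361 + 2973.32 = 8443.21.

σ²_D = 8443.21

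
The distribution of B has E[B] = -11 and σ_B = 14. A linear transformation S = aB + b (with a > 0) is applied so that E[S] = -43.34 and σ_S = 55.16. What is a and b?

a = 3.94, b = 0

σ_S = a·σ_B (a > 0), so a = 55.16/14 = 3.94.
E[S] = a·E[B] + b, so b = -43.34 − 3.94·(-11) = 0.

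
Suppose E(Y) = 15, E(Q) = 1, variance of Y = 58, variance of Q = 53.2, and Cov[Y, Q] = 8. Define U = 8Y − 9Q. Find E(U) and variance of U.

E(U) = 111, variance of U = 6869.2

E(U) = 8·E(Y) + (-9)·E(Q) = 8·15 + (-9)·1 = 111.
variance of U = a²·variance of Y + b²·variance of Q + 2ab·Cov[Y, Q] with a = 8, b = -9.
= 8²·58 + (-9)²·53.2 + 2·8·(-9)·8
= 3712 + 4309.2 + (-1152) = 6869.2.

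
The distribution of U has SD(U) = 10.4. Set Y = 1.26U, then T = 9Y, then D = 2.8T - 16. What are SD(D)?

SD(D) = 330.2208

SD(Y) = |1.26|·10.4 = 13.104.
SD(T) = |9|·13.104 = 117.936.
SD(D) = |2.8|·117.936 = 330.2208.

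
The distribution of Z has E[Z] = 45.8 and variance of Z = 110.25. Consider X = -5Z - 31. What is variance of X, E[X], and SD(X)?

variance of X = 2756.25, E[X] = -260, SD(X) = 52.5

X = -5Z - 31 is linear with a = -5, b = -31.
variance of X = a²·variance of Z = (-5)²·110.25 = 2756.25 (the additive constant -31 does not affect variance).
E[X] = a·E[Z] + b = (-5)·45.8 + (-31) = -260.
SD(Z) = √110.25 = 10.5.
SD(X) = |a|·SD(Z) = |-5|·10.5 = 52.5.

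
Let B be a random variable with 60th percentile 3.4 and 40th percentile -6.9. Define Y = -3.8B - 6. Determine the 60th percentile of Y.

Since a = -3.8 < 0 the transformation is decreasing, reversing order: the 60th percentile of Y corresponds to the 40th percentile of B.
So P_{60}(Y) = a·P_{40}(B) + b = (-3.8)·(-6.9) + (-6) = 20.22.

60th percentile of Y = 20.22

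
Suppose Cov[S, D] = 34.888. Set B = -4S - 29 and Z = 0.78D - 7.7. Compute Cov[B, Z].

Cov[B, Z] = -108.85056

Cov[B, Z] = a·c·Cov[S, D] = (-4)·0.78·34.888 = -108.85056. Additive constants drop out.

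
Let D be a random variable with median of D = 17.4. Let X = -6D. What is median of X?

A linear map preserves order up to sign, so median of X = a·median of D + b = (-6)·17.4 = -104.4.

median of X = -104.4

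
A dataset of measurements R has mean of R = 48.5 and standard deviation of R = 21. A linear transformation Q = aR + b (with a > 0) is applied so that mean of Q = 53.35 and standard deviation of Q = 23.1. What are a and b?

standard deviation of Q = a·standard deviation of R (a > 0), so a = 23.1/21 = 1.1.
mean of Q = a·mean of R + b, so b = 53.35 − 1.1·48.5 = 0.

a = 1.1, b = 0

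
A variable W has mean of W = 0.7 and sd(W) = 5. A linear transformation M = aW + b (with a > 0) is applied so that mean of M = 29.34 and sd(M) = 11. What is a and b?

a = 2.2, b = 27.8

sd(M) = a·sd(W) (a > 0), so a = 11/5 = 2.2.
mean of M = a·mean of W + b, so b = 29.34 − 2.2·0.7 = 27.8.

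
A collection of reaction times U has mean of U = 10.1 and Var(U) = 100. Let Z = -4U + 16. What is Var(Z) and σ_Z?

Var(Z) = 1600, σ_Z = 40

Z = -4U + 16 is linear with a = -4, b = 16.
Var(Z) = a²·Var(U) = (-4)²·100 = 1600 (the additive constant 16 does not affect variance).
σ_U = √100 = 10.
σ_Z = |a|·σ_U = |-4|·10 = 40.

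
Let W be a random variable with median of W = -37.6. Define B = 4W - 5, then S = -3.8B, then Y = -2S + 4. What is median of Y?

median of B = 4·(-37.6) + (-5) = -155.4.
median of S = (-3.8)·(-155.4) = 590.52.
median of Y = (-2)·590.52 + 4 = -1177.04.

median of Y = -1177.04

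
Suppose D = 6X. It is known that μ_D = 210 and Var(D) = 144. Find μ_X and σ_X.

From D = 6X: μ_D = a·μ_X + b, so μ_X = (μ_D − b)/a = (210 − 0)/6 = 35.
σ_D = √144 = 12.
σ_D = |a|·σ_X, so σ_X = 12/|6| = 2.

μ_X = 35, σ_X = 2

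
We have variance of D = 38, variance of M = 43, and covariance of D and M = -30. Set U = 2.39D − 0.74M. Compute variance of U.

variance of U = 346.7226

variance of U = a²·variance of D + b²·variance of M + 2ab·covariance of D and M with a = 2.39, b = -0.74.
= 2.39²·38 + (-0.74)²·43 + 2·2.39·(-0.74)·(-30)
= 217.0598 + 23.5468 + 106.116 = 346.7226.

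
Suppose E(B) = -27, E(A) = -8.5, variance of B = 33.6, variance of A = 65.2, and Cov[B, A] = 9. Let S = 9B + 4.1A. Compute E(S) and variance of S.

E(S) = 9·E(B) + 4.1·E(A) = 9·(-27) + 4.1·(-8.5) = -277.85.
variance of S = a²·variance of B + b²·variance of A + 2ab·Cov[B, A] with a = 9, b = 4.1.
= 9²·33.6 + 4.1²·65.2 + 2·9·4.1·9
= 2721.6 + 1096.012 + 664.2 = 4481.812.

E(S) = -277.85, variance of S = 4481.812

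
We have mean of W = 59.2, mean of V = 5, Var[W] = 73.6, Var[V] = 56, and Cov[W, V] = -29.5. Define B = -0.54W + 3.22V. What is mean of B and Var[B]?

mean of B = -15.868, Var[B] = 704.68136

mean of B = (-0.54)·mean of W + 3.22·mean of V = (-0.54)·59.2 + 3.22·5 = -15.868.
Var[B] = a²·Var[W] + b²·Var[V] + 2ab·Cov[W, V] with a = -0.54, b = 3.22.
= (-0.54)²·73.6 + 3.22²·56 + 2·(-0.54)·3.22·(-29.5)
= 21.46176 + 580.6304 + 102.5892 = 704.68136.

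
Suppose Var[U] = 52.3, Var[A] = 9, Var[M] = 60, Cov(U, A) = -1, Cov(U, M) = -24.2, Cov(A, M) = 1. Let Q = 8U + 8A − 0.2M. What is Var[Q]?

Var[Q] = a²·Var[U] + b²·Var[A] + c²·Var[M] + 2ab·Cov(U, A) + 2ac·Cov(U, M) + 2bc·Cov(A, M), with a = 8, b = 8, c = -0.2.
= 3347.2 + 576 + 2.4 + (-128) + 77.44 + (-3.2)
= 3871.84.

Var[Q] = 3871.84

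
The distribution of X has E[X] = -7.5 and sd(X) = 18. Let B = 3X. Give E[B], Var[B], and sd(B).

B = 3X is linear with a = 3, b = 0.
E[B] = a·E[X] + b = 3·(-7.5) = -22.5.
Var[X] = 18² = 324.
Var[B] = a²·Var[X] = 3²·324 = 2916.
sd(B) = |a|·sd(X) = |3|·18 = 54.

E[B] = -22.5, Var[B] = 2916, sd(B) = 54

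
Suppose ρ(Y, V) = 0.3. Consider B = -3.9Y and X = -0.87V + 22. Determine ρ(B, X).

ρ(B, X) = 0.3

Linear rescalings preserve correlation up to sign; here the slopes -3.9 and -0.87 have the same sign, so ρ(B, X) = ρ(Y, V) = 0.3.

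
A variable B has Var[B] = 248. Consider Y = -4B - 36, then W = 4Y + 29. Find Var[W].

Var[Y] = (-4)²·248 = 3968.
Var[W] = 4²·3968 = 63488.

Var[W] = 63488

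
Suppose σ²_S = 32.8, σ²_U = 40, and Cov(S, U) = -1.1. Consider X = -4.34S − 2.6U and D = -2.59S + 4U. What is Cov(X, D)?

By bilinearity, Cov(X, D) = ac·σ²_S + bd·σ²_U + (ad+bc)·Cov(S, U), with a=-4.34, b=-2.6, c=-2.59, d=4.
ac·σ²_S = (-4.34)·(-2.59)·32.8 = 368.69168
bd·σ²_U = (-2.6)·4·40 = -416
(ad+bc)·Cov(S, U) = (-10.626)·(-1.1) = 11.6886
Cov(X, D) = 368.69168 + (-416) + 11.6886 = -35.61972.

Cov(X, D) = -35.61972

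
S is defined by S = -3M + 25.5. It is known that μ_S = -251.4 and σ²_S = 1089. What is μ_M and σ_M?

From S = -3M + 25.5: μ_S = a·μ_M + b, so μ_M = (μ_S − b)/a = (-251.4 − 25.5)/(-3) = 92.3.
σ_S = √1089 = 33.
σ_S = |a|·σ_M, so σ_M = 33/|-3| = 11.

μ_M = 92.3, σ_M = 11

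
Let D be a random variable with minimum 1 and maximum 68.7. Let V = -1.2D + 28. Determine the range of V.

Range(V) = 81.24

Range of D = 68.7 − 1 = 67.7.
Range(V) = |a|·Range(D) = |-1.2|·67.7 = 81.24.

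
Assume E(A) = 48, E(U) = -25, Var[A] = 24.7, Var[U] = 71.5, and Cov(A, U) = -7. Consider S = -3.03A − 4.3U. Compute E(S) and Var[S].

E(S) = (-3.03)·E(A) + (-4.3)·E(U) = (-3.03)·48 + (-4.3)·(-25) = -37.94.
Var[S] = a²·Var[A] + b²·Var[U] + 2ab·Cov(A, U) with a = -3.03, b = -4.3.
= (-3.03)²·24.7 + (-4.3)²·71.5 + 2·(-3.03)·(-4.3)·(-7)
= 226.76823 + 1322.035 + (-182.406) = 1366.39723.

E(S) = -37.94, Var[S] = 1366.39723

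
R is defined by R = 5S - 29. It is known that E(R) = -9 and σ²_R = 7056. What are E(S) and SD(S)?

From R = 5S - 29: E(R) = a·E(S) + b, so E(S) = (E(R) − b)/a = (-9 − (-29))/5 = 4.
SD(R) = √7056 = 84.
SD(R) = |a|·SD(S), so SD(S) = 84/|5| = 16.8.

E(S) = 4, SD(S) = 16.8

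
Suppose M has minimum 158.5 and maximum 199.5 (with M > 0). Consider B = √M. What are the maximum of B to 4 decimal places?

√M is increasing on this domain, so max(B) comes from max(M) = 199.5: max(B) = √(199.5) ≈ 14.1244.

max(B) = 14.1244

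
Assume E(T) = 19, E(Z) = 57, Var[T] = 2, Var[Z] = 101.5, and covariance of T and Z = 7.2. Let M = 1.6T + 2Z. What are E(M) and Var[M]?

E(M) = 144.4, Var[M] = 457.2

E(M) = 1.6·E(T) + 2·E(Z) = 1.6·19 + 2·57 = 144.4.
Var[M] = a²·Var[T] + b²·Var[Z] + 2ab·covariance of T and Z with a = 1.6, b = 2.
= 1.6²·2 + 2²·101.5 + 2·1.6·2·7.2
= 5.12 + 406 + 46.08 = 457.2.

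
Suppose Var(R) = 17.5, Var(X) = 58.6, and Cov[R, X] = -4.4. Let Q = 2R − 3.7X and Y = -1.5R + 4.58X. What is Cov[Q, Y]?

By bilinearity, Cov[Q, Y] = ac·Var(R) + bd·Var(X) + (ad+bc)·Cov[R, X], with a=2, b=-3.7, c=-1.5, d=4.58.
ac·Var(R) = 2·(-1.5)·17.5 = -52.5
bd·Var(X) = (-3.7)·4.58·58.6 = -993.0356
(ad+bc)·Cov[R, X] = (14.71)·(-4.4) = -64.724
Cov[Q, Y] = -52.5 + (-993.0356) + (-64.724) = -1110.2596.

Cov[Q, Y] = -1110.2596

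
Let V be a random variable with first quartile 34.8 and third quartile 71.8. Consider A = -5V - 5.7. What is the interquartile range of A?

IQR(A) = 185

IQR of V = Q3 − Q1 = 71.8 − 34.8 = 37.
Under A = aV + b, IQR(A) = |a|·IQR(V) = |-5|·37 = 185 (shifts cancel; spread scales by |a|).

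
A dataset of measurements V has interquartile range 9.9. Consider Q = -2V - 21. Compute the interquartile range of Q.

Under Q = aV + b, IQR(Q) = |a|·IQR(V) = |-2|·9.9 = 19.8 (shifts cancel; spread scales by |a|).

IQR(Q) = 19.8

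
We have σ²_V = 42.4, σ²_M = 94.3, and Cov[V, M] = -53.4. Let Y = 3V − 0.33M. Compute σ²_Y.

σ²_Y = 497.60127

σ²_Y = a²·σ²_V + b²·σ²_M + 2ab·Cov[V, M] with a = 3, b = -0.33.
= 3²·42.4 + (-0.33)²·94.3 + 2·3·(-0.33)·(-53.4)
= 381.6 + 10.26927 + 105.732 = 497.60127.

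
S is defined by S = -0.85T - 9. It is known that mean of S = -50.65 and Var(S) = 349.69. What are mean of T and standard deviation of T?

From S = -0.85T - 9: mean of S = a·mean of T + b, so mean of T = (mean of S − b)/a = (-50.65 − (-9))/(-0.85) = 49.
standard deviation of S = √349.69 = 18.7.
standard deviation of S = |a|·standard deviation of T, so standard deviation of T = 18.7/|-0.85| = 22.

mean of T = 49, standard deviation of T = 22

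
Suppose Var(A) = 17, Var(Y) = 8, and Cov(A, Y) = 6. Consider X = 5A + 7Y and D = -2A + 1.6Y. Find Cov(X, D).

By bilinearity, Cov(X, D) = ac·Var(A) + bd·Var(Y) + (ad+bc)·Cov(A, Y), with a=5, b=7, c=-2, d=1.6.
ac·Var(A) = 5·(-2)·17 = -170
bd·Var(Y) = 7·1.6·8 = 89.6
(ad+bc)·Cov(A, Y) = (-6)·6 = -36
Cov(X, D) = -170 + 89.6 + (-36) = -116.4.

Cov(X, D) = -116.4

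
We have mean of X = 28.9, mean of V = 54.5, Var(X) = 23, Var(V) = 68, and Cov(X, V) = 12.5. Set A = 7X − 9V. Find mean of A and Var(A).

mean of A = 7·mean of X + (-9)·mean of V = 7·28.9 + (-9)·54.5 = -288.2.
Var(A) = a²·Var(X) + b²·Var(V) + 2ab·Cov(X, V) with a = 7, b = -9.
= 7²·23 + (-9)²·68 + 2·7·(-9)·12.5
= 1127 + 5508 + (-1575) = 5060.

mean of A = -288.2, Var(A) = 5060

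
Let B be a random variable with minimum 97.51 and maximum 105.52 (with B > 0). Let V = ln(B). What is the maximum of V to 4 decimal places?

ln(B) is increasing on this domain, so max(V) comes from max(B) = 105.52: max(V) = ln(105.52) ≈ 4.6589.

max(V) = 4.6589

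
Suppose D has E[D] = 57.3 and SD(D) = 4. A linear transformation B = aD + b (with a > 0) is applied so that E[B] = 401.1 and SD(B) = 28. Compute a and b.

a = 7, b = 0

SD(B) = a·SD(D) (a > 0), so a = 28/4 = 7.
E[B] = a·E[D] + b, so b = 401.1 − 7·57.3 = 0.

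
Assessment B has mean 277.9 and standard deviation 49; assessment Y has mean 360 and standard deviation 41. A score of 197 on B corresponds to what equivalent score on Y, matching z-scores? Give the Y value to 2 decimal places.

z = (197 − 277.9)/49 ≈ -1.651.
Y = 360 + z·41 = 360 + (197 − 277.9)·41/49 ≈ 292.31.

Y = 292.31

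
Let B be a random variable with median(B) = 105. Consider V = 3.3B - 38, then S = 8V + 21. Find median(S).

median(V) = 3.3·105 + (-38) = 308.5.
median(S) = 8·308.5 + 21 = 2489.

median(S) = 2489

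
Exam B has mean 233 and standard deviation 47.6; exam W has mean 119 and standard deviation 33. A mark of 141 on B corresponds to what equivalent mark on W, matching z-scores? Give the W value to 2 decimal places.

z = (141 − 233)/47.6 ≈ -1.9328.
W = 119 + z·33 = 119 + (141 − 233)·33/47.6 ≈ 55.22.

W = 55.22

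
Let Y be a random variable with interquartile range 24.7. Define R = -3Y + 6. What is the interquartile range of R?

Under R = aY + b, IQR(R) = |a|·IQR(Y) = |-3|·24.7 = 74.1 (shifts cancel; spread scales by |a|).

IQR(R) = 74.1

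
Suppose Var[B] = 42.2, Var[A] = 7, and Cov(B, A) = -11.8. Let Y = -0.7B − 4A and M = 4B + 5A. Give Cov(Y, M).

By bilinearity, Cov(Y, M) = ac·Var[B] + bd·Var[A] + (ad+bc)·Cov(B, A), with a=-0.7, b=-4, c=4, d=5.
ac·Var[B] = (-0.7)·4·42.2 = -118.16
bd·Var[A] = (-4)·5·7 = -140
(ad+bc)·Cov(B, A) = (-19.5)·(-11.8) = 230.1
Cov(Y, M) = -118.16 + (-140) + 230.1 = -28.06.

Cov(Y, M) = -28.06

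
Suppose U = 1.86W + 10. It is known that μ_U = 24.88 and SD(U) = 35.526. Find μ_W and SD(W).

μ_W = 8, SD(W) = 19.1

From U = 1.86W + 10: μ_U = a·μ_W + b, so μ_W = (μ_U − b)/a = (24.88 − 10)/1.86 = 8.
SD(U) = |a|·SD(W), so SD(W) = 35.526/|1.86| = 19.1.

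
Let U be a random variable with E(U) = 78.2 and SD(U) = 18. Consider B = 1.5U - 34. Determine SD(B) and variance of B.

SD(B) = 27, variance of B = 729

B = 1.5U - 34 is linear with a = 1.5, b = -34.
SD(B) = |a|·SD(U) = |1.5|·18 = 27.
variance of U = 18² = 324.
variance of B = a²·variance of U = 1.5²·324 = 729 (the additive constant -34 does not affect variance).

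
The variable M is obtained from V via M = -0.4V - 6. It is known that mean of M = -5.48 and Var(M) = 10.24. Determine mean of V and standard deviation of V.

From M = -0.4V - 6: mean of M = a·mean of V + b, so mean of V = (mean of M − b)/a = (-5.48 − (-6))/(-0.4) = -1.3.
standard deviation of M = √10.24 = 3.2.
standard deviation of M = |a|·standard deviation of V, so standard deviation of V = 3.2/|-0.4| = 8.

mean of V = -1.3, standard deviation of V = 8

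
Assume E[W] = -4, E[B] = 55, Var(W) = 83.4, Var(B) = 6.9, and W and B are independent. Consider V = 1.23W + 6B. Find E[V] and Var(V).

E[V] = 1.23·E[W] + 6·E[B] = 1.23·(-4) + 6·55 = 325.08.
Var(V) = a²·Var(W) + b²·Var(B) + 2ab·covariance of W and B with a = 1.23, b = 6.
Independence gives covariance of W and B = 0.
= 1.23²·83.4 + 6²·6.9 + 2·1.23·6·0
= 126.17586 + 248.4 + 0 = 374.57586.

E[V] = 325.08, Var(V) = 374.57586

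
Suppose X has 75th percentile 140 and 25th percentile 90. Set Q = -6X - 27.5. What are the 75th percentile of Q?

Since a = -6 < 0 the transformation is decreasing, reversing order: the 75th percentile of Q corresponds to the 25th percentile of X.
So P_{75}(Q) = a·P_{25}(X) + b = (-6)·90 + (-27.5) = -567.5.

75th percentile of Q = -567.5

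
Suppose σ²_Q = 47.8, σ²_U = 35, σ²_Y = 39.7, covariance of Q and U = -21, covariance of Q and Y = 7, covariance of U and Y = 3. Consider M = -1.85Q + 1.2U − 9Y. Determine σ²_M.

σ²_M = 3691.2355

σ²_M = a²·σ²_Q + b²·σ²_U + c²·σ²_Y + 2ab·covariance of Q and U + 2ac·covariance of Q and Y + 2bc·covariance of U and Y, with a = -1.85, b = 1.2, c = -9.
= 163.5955 + 50.4 + 3215.7 + 93.24 + 233.1 + (-64.8)
= 3691.2355.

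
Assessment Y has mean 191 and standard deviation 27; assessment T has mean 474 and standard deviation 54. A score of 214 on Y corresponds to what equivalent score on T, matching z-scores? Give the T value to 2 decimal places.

z = (214 − 191)/27 ≈ 0.8519.
T = 474 + z·54 = 474 + (214 − 191)·54/27 = 520.00.

T = 520.00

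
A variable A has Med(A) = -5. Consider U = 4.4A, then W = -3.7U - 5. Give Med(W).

Med(U) = 4.4·(-5) = -22.
Med(W) = (-3.7)·(-22) + (-5) = 76.4.

Med(W) = 76.4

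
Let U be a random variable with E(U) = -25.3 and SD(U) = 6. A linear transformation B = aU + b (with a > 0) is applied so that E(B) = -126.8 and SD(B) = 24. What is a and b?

a = 4, b = -25.6

SD(B) = a·SD(U) (a > 0), so a = 24/6 = 4.
E(B) = a·E(U) + b, so b = -126.8 − 4·(-25.3) = -25.6.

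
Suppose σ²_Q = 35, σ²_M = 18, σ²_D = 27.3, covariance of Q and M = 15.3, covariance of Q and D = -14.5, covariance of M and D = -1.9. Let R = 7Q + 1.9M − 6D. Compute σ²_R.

σ²_R = 4431.08

σ²_R = a²·σ²_Q + b²·σ²_M + c²·σ²_D + 2ab·covariance of Q and M + 2ac·covariance of Q and D + 2bc·covariance of M and D, with a = 7, b = 1.9, c = -6.
= 1715 + 64.98 + 982.8 + 406.98 + 1218 + 43.32
= 4431.08.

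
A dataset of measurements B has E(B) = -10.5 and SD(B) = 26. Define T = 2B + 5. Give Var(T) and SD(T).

T = 2B + 5 is linear with a = 2, b = 5.
Var(B) = 26² = 676.
Var(T) = a²·Var(B) = 2²·676 = 2704 (the additive constant 5 does not affect variance).
SD(T) = |a|·SD(B) = |2|·26 = 52.

Var(T) = 2704, SD(T) = 52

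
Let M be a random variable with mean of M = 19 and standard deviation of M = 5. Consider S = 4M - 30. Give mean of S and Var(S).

S = 4M - 30 is linear with a = 4, b = -30.
mean of S = a·mean of M + b = 4·19 + (-30) = 46.
Var(M) = 5² = 25.
Var(S) = a²·Var(M) = 4²·25 = 400 (the additive constant -30 does not affect variance).

mean of S = 46, Var(S) = 400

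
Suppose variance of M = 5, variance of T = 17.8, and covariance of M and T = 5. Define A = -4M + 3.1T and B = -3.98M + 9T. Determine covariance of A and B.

By bilinearity, covariance of A and B = ac·variance of M + bd·variance of T + (ad+bc)·covariance of M and T, with a=-4, b=3.1, c=-3.98, d=9.
ac·variance of M = (-4)·(-3.98)·5 = 79.6
bd·variance of T = 3.1·9·17.8 = 496.62
(ad+bc)·covariance of M and T = (-48.338)·5 = -241.69
covariance of A and B = 79.6 + 496.62 + (-241.69) = 334.53.

covariance of A and B = 334.53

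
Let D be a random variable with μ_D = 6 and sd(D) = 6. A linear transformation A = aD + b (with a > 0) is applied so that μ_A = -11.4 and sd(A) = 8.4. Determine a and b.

a = 1.4, b = -19.8

sd(A) = a·sd(D) (a > 0), so a = 8.4/6 = 1.4.
μ_A = a·μ_D + b, so b = -11.4 − 1.4·6 = -19.8.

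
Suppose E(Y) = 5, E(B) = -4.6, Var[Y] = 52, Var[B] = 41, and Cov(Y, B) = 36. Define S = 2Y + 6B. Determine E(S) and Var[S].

E(S) = 2·E(Y) + 6·E(B) = 2·5 + 6·(-4.6) = -17.6.
Var[S] = a²·Var[Y] + b²·Var[B] + 2ab·Cov(Y, B) with a = 2, b = 6.
= 2²·52 + 6²·41 + 2·2·6·36
= 208 + 1476 + 864 = 2548.

E(S) = -17.6, Var[S] = 2548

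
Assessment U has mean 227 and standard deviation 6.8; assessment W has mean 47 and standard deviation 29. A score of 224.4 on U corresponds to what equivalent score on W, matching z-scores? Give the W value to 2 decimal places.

W = 35.91

z = (224.4 − 227)/6.8 ≈ -0.3824.
W = 47 + z·29 = 47 + (224.4 − 227)·29/6.8 ≈ 35.91.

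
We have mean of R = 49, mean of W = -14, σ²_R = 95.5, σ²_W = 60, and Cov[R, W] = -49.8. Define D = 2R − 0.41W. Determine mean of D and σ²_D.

mean of D = 103.74, σ²_D = 473.758

mean of D = 2·mean of R + (-0.41)·mean of W = 2·49 + (-0.41)·(-14) = 103.74.
σ²_D = a²·σ²_R + b²·σ²_W + 2ab·Cov[R, W] with a = 2, b = -0.41.
= 2²·95.5 + (-0.41)²·60 + 2·2·(-0.41)·(-49.8)
= 382 + 10.086 + 81.672 = 473.758.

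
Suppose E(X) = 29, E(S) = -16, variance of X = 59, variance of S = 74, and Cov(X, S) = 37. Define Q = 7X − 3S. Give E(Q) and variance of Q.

E(Q) = 251, variance of Q = 2003

E(Q) = 7·E(X) + (-3)·E(S) = 7·29 + (-3)·(-16) = 251.
variance of Q = a²·variance of X + b²·variance of S + 2ab·Cov(X, S) with a = 7, b = -3.
= 7²·59 + (-3)²·74 + 2·7·(-3)·37
= 2891 + 666 + (-1554) = 2003.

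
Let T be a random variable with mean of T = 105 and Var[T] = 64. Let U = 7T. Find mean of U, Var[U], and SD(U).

mean of U = 735, Var[U] = 3136, SD(U) = 56

U = 7T is linear with a = 7, b = 0.
mean of U = a·mean of T + b = 7·105 = 735.
Var[U] = a²·Var[T] = 7²·64 = 3136.
SD(T) = √64 = 8.
SD(U) = |a|·SD(T) = |7|·8 = 56.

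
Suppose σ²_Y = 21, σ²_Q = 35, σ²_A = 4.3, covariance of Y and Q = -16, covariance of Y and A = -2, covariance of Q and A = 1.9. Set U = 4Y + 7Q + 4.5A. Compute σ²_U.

σ²_U = a²·σ²_Y + b²·σ²_Q + c²·σ²_A + 2ab·covariance of Y and Q + 2ac·covariance of Y and A + 2bc·covariance of Q and A, with a = 4, b = 7, c = 4.5.
= 336 + 1715 + 87.075 + (-896) + (-72) + 119.7
= 1289.775.

σ²_U = 1289.775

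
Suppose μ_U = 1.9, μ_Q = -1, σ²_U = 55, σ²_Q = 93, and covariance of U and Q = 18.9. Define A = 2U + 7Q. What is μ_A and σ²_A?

μ_A = 2·μ_U + 7·μ_Q = 2·1.9 + 7·(-1) = -3.2.
σ²_A = a²·σ²_U + b²·σ²_Q + 2ab·covariance of U and Q with a = 2, b = 7.
= 2²·55 + 7²·93 + 2·2·7·18.9
= 220 + 4557 + 529.2 = 5306.2.

μ_A = -3.2, σ²_A = 5306.2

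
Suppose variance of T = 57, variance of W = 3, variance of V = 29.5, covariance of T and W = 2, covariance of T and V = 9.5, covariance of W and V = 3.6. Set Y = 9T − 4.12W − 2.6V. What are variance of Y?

variance of Y = 4351.5496

variance of Y = a²·variance of T + b²·variance of W + c²·variance of V + 2ab·covariance of T and W + 2ac·covariance of T and V + 2bc·covariance of W and V, with a = 9, b = -4.12, c = -2.6.
= 4617 + 50.9232 + 199.42 + (-148.32) + (-444.6) + 77.1264
= 4351.5496.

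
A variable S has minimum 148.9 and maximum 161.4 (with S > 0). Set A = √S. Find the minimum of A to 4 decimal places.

√S is increasing on this domain, so min(A) comes from min(S) = 148.9: min(A) = √(148.9) ≈ 12.2025.

min(A) = 12.2025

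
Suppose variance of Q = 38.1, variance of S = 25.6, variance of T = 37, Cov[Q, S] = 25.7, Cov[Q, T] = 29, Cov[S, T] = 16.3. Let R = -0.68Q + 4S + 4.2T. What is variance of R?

variance of R = a²·variance of Q + b²·variance of S + c²·variance of T + 2ab·Cov[Q, S] + 2ac·Cov[Q, T] + 2bc·Cov[S, T], with a = -0.68, b = 4, c = 4.2.
= 17.61744 + 409.6 + 652.68 + (-139.808) + (-165.648) + 547.68
= 1322.12144.

variance of R = 1322.12144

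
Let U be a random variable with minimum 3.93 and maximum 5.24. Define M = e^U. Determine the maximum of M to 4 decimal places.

max(M) = 188.6701

e^U is increasing on this domain, so max(M) comes from max(U) = 5.24: max(M) = exp(5.24) ≈ 188.6701.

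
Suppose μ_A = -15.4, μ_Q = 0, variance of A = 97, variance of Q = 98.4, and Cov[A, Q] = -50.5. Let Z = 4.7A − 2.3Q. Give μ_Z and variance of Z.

μ_Z = -72.38, variance of Z = 3755.076

μ_Z = 4.7·μ_A + (-2.3)·μ_Q = 4.7·(-15.4) + (-2.3)·0 = -72.38.
variance of Z = a²·variance of A + b²·variance of Q + 2ab·Cov[A, Q] with a = 4.7, b = -2.3.
= 4.7²·97 + (-2.3)²·98.4 + 2·4.7·(-2.3)·(-50.5)
= 2142.73 + 520.536 + 1091.81 = 3755.076.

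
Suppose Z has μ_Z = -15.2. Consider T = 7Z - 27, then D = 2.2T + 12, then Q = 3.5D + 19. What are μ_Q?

μ_Q = -966.18

μ_T = 7·(-15.2) + (-27) = -133.4.
μ_D = 2.2·(-133.4) + 12 = -281.48.
μ_Q = 3.5·(-281.48) + 19 = -966.18.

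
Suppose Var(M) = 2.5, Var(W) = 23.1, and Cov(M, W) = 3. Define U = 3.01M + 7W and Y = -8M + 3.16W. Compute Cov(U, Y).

Cov(U, Y) = 311.3068

By bilinearity, Cov(U, Y) = ac·Var(M) + bd·Var(W) + (ad+bc)·Cov(M, W), with a=3.01, b=7, c=-8, d=3.16.
ac·Var(M) = 3.01·(-8)·2.5 = -60.2
bd·Var(W) = 7·3.16·23.1 = 510.972
(ad+bc)·Cov(M, W) = (-46.4884)·3 = -139.4652
Cov(U, Y) = -60.2 + 510.972 + (-139.4652) = 311.3068.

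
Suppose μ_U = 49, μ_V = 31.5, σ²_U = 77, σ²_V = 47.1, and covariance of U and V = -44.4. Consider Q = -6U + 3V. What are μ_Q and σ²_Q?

μ_Q = -199.5, σ²_Q = 4794.3

μ_Q = (-6)·μ_U + 3·μ_V = (-6)·49 + 3·31.5 = -199.5.
σ²_Q = a²·σ²_U + b²·σ²_V + 2ab·covariance of U and V with a = -6, b = 3.
= (-6)²·77 + 3²·47.1 + 2·(-6)·3·(-44.4)
= 2772 + 423.9 + 1598.4 = 4794.3.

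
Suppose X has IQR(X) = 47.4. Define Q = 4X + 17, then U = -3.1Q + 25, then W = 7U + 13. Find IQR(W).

IQR(Q) = |4|·47.4 = 189.6.
IQR(U) = |-3.1|·189.6 = 587.76.
IQR(W) = |7|·587.76 = 4114.32.

IQR(W) = 4114.32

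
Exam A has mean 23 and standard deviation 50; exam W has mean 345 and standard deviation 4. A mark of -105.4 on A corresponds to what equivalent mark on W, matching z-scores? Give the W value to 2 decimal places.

z = (-105.4 − 23)/50 = -2.568.
W = 345 + z·4 = 345 + (-105.4 − 23)·4/50 ≈ 334.73.

W = 334.73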